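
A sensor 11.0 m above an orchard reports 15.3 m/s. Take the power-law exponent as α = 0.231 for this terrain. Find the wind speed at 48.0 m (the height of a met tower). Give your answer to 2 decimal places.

Power-law profile: V₂ = V₁ · (z₂/z₁)^α
V₂ = 15.3 × (48.0/11.0)^0.231 = 15.3 × (4.3636)^0.231
    = 15.3 × 1.4054 = 21.5029 m/s

21.50 m/s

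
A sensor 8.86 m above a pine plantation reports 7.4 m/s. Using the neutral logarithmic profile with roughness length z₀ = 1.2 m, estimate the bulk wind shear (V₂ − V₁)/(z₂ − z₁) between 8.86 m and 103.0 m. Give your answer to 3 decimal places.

Log law: V₂ = V₁ · ln(z₂/z₀)/ln(z₁/z₀) = 7.4 × 4.4524/1.9992 = 16.4803 m/s
ΔV/Δz = (16.4803 − 7.4)/(103.0 − 8.86) = 9.0803/94.1400 = 0.09646 m/s/m

0.096 m/s/m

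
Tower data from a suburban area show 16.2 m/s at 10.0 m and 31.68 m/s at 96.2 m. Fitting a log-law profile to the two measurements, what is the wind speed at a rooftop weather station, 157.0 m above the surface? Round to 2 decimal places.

35.03 m/s

Log law: V ∝ ln(z/z₀). From the pair, with r = V₁/V₂ = 0.51136,
ln z₀ = (ln z₁ − r·ln z₂)/(1 − r) = (2.3026 − 0.51136×4.5664)/0.48864 = -0.0666 → z₀ = 0.9356 m
V₃ = V₁ · ln(z₃/z₀)/ln(z₁/z₀) = 16.2 × 5.1228/2.3691 = 35.0293 m/s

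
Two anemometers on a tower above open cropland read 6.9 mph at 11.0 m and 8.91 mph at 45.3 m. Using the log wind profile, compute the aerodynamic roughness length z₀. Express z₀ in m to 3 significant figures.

Log law: V(z) ∝ ln(z/z₀). With r = V₁/V₂ = 6.9/8.91 = 0.77441,
r · ln(z₂/z₀) = ln(z₁/z₀) ⇒ ln z₀ = (ln z₁ − r·ln z₂)/(1 − r)
ln z₀ = (2.39790 − 0.77441×3.81331) / 0.22559 = -2.4610
z₀ = exp(-2.4610) = 0.08535 m

z₀ ≈ 0.0854 m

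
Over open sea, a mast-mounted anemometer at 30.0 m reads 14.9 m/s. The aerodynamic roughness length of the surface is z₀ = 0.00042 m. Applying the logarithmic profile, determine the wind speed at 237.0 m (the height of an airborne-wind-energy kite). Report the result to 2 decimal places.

Log law: V(z) ∝ ln(z/z₀), so V₂/V₁ = ln(z₂/z₀) / ln(z₁/z₀).
ln(237.0/0.00042) = 13.2433, ln(30.0/0.00042) = 11.1765
V₂ = 14.9 × 13.2433/11.1765 = 14.9 × 1.1849 = 17.6555 m/s

17.66 m/s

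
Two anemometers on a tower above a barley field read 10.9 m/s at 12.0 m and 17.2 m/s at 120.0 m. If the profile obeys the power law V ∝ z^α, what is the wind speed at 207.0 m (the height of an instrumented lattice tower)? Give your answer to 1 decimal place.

First find α: α = ln(V₂/V₁)/ln(z₂/z₁) = ln(17.2/10.9)/ln(120.0/12.0) = 0.45615/2.30259 = 0.1981
Extrapolate from 120.0 m to 207.0 m: V₃ = 17.2 × (207.0/120.0)^0.1981 = 17.2 × 1.1141 = 19.1618 m/s

19.2 m/s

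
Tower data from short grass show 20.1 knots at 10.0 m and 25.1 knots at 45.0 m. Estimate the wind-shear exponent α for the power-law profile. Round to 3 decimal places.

α ≈ 0.148

Power law: V₂/V₁ = (z₂/z₁)^α ⇒ α = ln(V₂/V₁) / ln(z₂/z₁)
α = ln(25.1/20.1) / ln(45.0/10.0) = ln(1.2488) / ln(4.5000)
  = 0.22215 / 1.50408 = 0.14770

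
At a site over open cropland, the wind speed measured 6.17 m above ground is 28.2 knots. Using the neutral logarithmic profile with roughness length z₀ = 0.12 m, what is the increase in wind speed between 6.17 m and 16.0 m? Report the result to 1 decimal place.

Log law: V₂ = V₁ · ln(z₂/z₀)/ln(z₁/z₀) = 28.2 × 4.8929/3.9400 = 35.0202 knots
ΔV = 35.0202 − 28.2 = 6.8202 knots

6.8 knots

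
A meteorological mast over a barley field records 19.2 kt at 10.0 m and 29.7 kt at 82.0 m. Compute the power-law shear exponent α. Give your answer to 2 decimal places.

α ≈ 0.21

Power law: V₂/V₁ = (z₂/z₁)^α ⇒ α = ln(V₂/V₁) / ln(z₂/z₁)
α = ln(29.7/19.2) / ln(82.0/10.0) = ln(1.5469) / ln(8.2000)
  = 0.43624 / 2.10413 = 0.20732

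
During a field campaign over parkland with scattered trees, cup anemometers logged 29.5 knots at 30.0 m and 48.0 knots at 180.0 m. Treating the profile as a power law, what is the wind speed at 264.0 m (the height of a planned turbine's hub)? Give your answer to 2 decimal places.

53.26 knots

First find α: α = ln(V₂/V₁)/ln(z₂/z₁) = ln(48.0/29.5)/ln(180.0/30.0) = 0.48681/1.79176 = 0.2717
Extrapolate from 180.0 m to 264.0 m: V₃ = 48.0 × (264.0/180.0)^0.2717 = 48.0 × 1.1097 = 53.2638 knots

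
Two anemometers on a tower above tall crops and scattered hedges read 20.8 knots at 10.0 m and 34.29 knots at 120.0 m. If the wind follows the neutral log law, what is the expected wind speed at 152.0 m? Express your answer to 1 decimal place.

Log law: V ∝ ln(z/z₀). From the pair, with r = V₁/V₂ = 0.60659,
ln z₀ = (ln z₁ − r·ln z₂)/(1 − r) = (2.3026 − 0.60659×4.7875)/0.39341 = -1.5288 → z₀ = 0.2168 m
V₃ = V₁ · ln(z₃/z₀)/ln(z₁/z₀) = 20.8 × 6.5527/3.8314 = 35.5733 knots

35.6 knots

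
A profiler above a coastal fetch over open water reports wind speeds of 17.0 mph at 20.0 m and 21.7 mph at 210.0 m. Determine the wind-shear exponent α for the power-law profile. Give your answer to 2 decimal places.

α ≈ 0.10

Power law: V₂/V₁ = (z₂/z₁)^α ⇒ α = ln(V₂/V₁) / ln(z₂/z₁)
α = ln(21.7/17.0) / ln(210.0/20.0) = ln(1.2765) / ln(10.5000)
  = 0.24410 / 2.35138 = 0.10381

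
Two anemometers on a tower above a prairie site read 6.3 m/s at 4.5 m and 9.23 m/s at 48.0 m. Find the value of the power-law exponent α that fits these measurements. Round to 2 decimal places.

α ≈ 0.16

Power law: V₂/V₁ = (z₂/z₁)^α ⇒ α = ln(V₂/V₁) / ln(z₂/z₁)
α = ln(9.23/6.3) / ln(48.0/4.5) = ln(1.4651) / ln(10.6667)
  = 0.38191 / 2.36712 = 0.16134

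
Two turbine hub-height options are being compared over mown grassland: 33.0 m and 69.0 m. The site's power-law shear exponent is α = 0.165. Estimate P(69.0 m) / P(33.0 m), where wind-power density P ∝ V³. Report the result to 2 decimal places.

1.44

Speed ratio: V_B/V_A = (z_B/z_A)^α = (69.0/33.0)^0.165 = (2.0909)^0.165 = 1.12942
Power-density ratio: P_B/P_A = (V_B/V_A)³ = (1.12942)³ = 1.44067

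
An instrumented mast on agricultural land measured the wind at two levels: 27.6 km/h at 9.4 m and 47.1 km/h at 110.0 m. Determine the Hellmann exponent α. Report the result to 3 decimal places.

Power law: V₂/V₁ = (z₂/z₁)^α ⇒ α = ln(V₂/V₁) / ln(z₂/z₁)
α = ln(47.1/27.6) / ln(110.0/9.4) = ln(1.7065) / ln(11.7021)
  = 0.53446 / 2.45977 = 0.21728

α ≈ 0.217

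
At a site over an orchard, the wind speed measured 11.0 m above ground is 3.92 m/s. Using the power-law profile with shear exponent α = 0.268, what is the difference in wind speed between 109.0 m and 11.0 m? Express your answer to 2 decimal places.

3.33 m/s

Power law: V₂ = V₁ · (z₂/z₁)^α = 3.92 × (9.9091)^0.268 = 7.2481 m/s
ΔV = 7.2481 − 3.92 = 3.3281 m/s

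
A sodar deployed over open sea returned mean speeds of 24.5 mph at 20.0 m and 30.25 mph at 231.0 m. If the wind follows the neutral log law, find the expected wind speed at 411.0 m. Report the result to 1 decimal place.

Log law: V ∝ ln(z/z₀). From the pair, with r = V₁/V₂ = 0.80992,
ln z₀ = (ln z₁ − r·ln z₂)/(1 − r) = (2.9957 − 0.80992×5.4424)/0.19008 = -7.4293 → z₀ = 0.0005936 m
V₃ = V₁ · ln(z₃/z₀)/ln(z₁/z₀) = 24.5 × 13.4479/10.4250 = 31.6041 mph

31.6 mph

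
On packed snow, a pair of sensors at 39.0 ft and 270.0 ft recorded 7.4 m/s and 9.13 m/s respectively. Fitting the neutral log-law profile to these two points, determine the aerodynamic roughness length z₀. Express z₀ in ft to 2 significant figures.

z₀ ≈ 0.0099 ft

Log law: V(z) ∝ ln(z/z₀). With r = V₁/V₂ = 7.4/9.13 = 0.81051,
r · ln(z₂/z₀) = ln(z₁/z₀) ⇒ ln z₀ = (ln z₁ − r·ln z₂)/(1 − r)
ln z₀ = (3.66356 − 0.81051×5.59842) / 0.18949 = -4.6127
z₀ = exp(-4.6127) = 0.009925 ft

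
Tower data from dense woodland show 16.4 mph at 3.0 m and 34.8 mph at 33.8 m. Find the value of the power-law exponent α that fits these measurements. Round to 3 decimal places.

α ≈ 0.311

Power law: V₂/V₁ = (z₂/z₁)^α ⇒ α = ln(V₂/V₁) / ln(z₂/z₁)
α = ln(34.8/16.4) / ln(33.8/3.0) = ln(2.1220) / ln(11.2667)
  = 0.75234 / 2.42185 = 0.31065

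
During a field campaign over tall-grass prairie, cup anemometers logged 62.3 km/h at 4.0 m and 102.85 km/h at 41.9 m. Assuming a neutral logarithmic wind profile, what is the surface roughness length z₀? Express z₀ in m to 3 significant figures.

z₀ ≈ 0.108 m

Log law: V(z) ∝ ln(z/z₀). With r = V₁/V₂ = 62.3/102.85 = 0.60574,
r · ln(z₂/z₀) = ln(z₁/z₀) ⇒ ln z₀ = (ln z₁ − r·ln z₂)/(1 − r)
ln z₀ = (1.38629 − 0.60574×3.73529) / 0.39426 = -2.2226
z₀ = exp(-2.2226) = 0.1083 m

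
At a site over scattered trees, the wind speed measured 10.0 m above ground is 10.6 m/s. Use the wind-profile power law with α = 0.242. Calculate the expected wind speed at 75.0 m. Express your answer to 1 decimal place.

Power-law profile: V₂ = V₁ · (z₂/z₁)^α
V₂ = 10.6 × (75.0/10.0)^0.242 = 10.6 × (7.5000)^0.242
    = 10.6 × 1.6284 = 17.2612 m/s

17.3 m/s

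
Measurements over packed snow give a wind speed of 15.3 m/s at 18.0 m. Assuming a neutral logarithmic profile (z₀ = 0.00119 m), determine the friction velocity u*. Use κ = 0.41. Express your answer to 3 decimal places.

Log law: V(z) = (u*/κ) · ln(z/z₀) ⇒ u* = κ · V / ln(z/z₀)
u* = 0.41 × 15.3 / ln(18.0/0.00119) = 0.41 × 15.3 / 9.6242
   = 6.2730 / 9.6242 = 0.6518 m/s

u* ≈ 0.652 m/s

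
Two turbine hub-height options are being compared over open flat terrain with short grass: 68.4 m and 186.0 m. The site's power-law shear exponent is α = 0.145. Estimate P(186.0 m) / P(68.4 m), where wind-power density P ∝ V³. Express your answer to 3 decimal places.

Speed ratio: V_B/V_A = (z_B/z_A)^α = (186.0/68.4)^0.145 = (2.7193)^0.145 = 1.15610
Power-density ratio: P_B/P_A = (V_B/V_A)³ = (1.15610)³ = 1.54521

1.545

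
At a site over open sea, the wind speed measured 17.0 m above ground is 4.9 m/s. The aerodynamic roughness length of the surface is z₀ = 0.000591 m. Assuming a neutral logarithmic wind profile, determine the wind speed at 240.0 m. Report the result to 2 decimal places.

6.16 m/s

Log law: V(z) ∝ ln(z/z₀), so V₂/V₁ = ln(z₂/z₀) / ln(z₁/z₀).
ln(240.0/0.000591) = 12.9143, ln(17.0/0.000591) = 10.2669
V₂ = 4.9 × 12.9143/10.2669 = 4.9 × 1.2579 = 6.1635 m/s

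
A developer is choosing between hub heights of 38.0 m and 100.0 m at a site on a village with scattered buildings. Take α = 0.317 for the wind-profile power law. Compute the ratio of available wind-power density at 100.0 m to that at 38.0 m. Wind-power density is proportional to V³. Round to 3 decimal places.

Speed ratio: V_B/V_A = (z_B/z_A)^α = (100.0/38.0)^0.317 = (2.6316)^0.317 = 1.35897
Power-density ratio: P_B/P_A = (V_B/V_A)³ = (1.35897)³ = 2.50972

2.510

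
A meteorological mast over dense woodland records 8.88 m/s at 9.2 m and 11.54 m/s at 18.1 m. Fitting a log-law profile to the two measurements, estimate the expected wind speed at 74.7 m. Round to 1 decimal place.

17.1 m/s

Log law: V ∝ ln(z/z₀). From the pair, with r = V₁/V₂ = 0.76950,
ln z₀ = (ln z₁ − r·ln z₂)/(1 − r) = (2.2192 − 0.76950×2.8959)/0.23050 = -0.0399 → z₀ = 0.9609 m
V₃ = V₁ · ln(z₃/z₀)/ln(z₁/z₀) = 8.88 × 4.3534/2.2591 = 17.1122 m/s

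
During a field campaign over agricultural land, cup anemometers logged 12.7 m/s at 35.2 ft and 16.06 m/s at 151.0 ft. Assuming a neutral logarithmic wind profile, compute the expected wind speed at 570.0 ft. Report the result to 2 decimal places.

Log law: V ∝ ln(z/z₀). From the pair, with r = V₁/V₂ = 0.79078,
ln z₀ = (ln z₁ − r·ln z₂)/(1 − r) = (3.5610 − 0.79078×5.0173)/0.20922 = -1.9432 → z₀ = 0.1432 ft
V₃ = V₁ · ln(z₃/z₀)/ln(z₁/z₀) = 12.7 × 8.2888/5.5042 = 19.1249 m/s

19.12 m/s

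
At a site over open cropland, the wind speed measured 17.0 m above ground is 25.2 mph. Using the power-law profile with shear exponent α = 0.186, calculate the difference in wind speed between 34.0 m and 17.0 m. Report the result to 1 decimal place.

Power law: V₂ = V₁ · (z₂/z₁)^α = 25.2 × (2.0000)^0.186 = 28.6677 mph
ΔV = 28.6677 − 25.2 = 3.4677 mph

3.5 mph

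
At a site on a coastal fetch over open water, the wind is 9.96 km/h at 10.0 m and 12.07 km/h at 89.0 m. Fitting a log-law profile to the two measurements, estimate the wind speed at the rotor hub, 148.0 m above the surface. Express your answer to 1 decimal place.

Log law: V ∝ ln(z/z₀). From the pair, with r = V₁/V₂ = 0.82519,
ln z₀ = (ln z₁ − r·ln z₂)/(1 − r) = (2.3026 − 0.82519×4.4886)/0.17481 = -8.0164 → z₀ = 0.0003300 m
V₃ = V₁ · ln(z₃/z₀)/ln(z₁/z₀) = 9.96 × 13.0136/10.3190 = 12.5609 km/h

12.6 km/h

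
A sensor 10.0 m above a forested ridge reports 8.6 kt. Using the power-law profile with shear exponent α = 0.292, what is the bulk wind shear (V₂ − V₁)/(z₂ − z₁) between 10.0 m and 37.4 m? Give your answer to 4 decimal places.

0.1475 kt/m

Power law: V₂ = V₁ · (z₂/z₁)^α = 8.6 × (3.7400)^0.292 = 12.6409 kt
ΔV/Δz = (12.6409 − 8.6)/(37.4 − 10.0) = 4.0409/27.4000 = 0.14748 kt/m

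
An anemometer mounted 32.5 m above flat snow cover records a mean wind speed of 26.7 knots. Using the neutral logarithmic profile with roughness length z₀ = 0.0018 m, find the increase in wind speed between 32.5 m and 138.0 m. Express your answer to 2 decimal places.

3.94 knots

Log law: V₂ = V₁ · ln(z₂/z₀)/ln(z₁/z₀) = 26.7 × 11.2472/9.8012 = 30.6392 knots
ΔV = 30.6392 − 26.7 = 3.9392 knots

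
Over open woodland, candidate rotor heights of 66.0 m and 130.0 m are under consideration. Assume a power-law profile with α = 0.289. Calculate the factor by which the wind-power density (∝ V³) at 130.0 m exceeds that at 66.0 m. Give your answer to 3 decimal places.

1.800

Speed ratio: V_B/V_A = (z_B/z_A)^α = (130.0/66.0)^0.289 = (1.9697)^0.289 = 1.21641
Power-density ratio: P_B/P_A = (V_B/V_A)³ = (1.21641)³ = 1.79988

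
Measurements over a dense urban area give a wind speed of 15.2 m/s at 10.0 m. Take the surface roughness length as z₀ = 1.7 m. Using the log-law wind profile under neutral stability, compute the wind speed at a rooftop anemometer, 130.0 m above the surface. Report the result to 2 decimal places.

37.20 m/s

Log law: V(z) ∝ ln(z/z₀), so V₂/V₁ = ln(z₂/z₀) / ln(z₁/z₀).
ln(130.0/1.7) = 4.3369, ln(10.0/1.7) = 1.7720
V₂ = 15.2 × 4.3369/1.7720 = 15.2 × 2.4475 = 37.2024 m/s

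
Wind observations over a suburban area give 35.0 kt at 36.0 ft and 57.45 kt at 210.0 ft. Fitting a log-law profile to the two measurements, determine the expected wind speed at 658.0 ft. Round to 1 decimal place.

Log law: V ∝ ln(z/z₀). From the pair, with r = V₁/V₂ = 0.60923,
ln z₀ = (ln z₁ − r·ln z₂)/(1 − r) = (3.5835 − 0.60923×5.3471)/0.39077 = 0.8340 → z₀ = 2.303 ft
V₃ = V₁ · ln(z₃/z₀)/ln(z₁/z₀) = 35.0 × 5.6552/2.7495 = 71.9886 kt

72.0 kt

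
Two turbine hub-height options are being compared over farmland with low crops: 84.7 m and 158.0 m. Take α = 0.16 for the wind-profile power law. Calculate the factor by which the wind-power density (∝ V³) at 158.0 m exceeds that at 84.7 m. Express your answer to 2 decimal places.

1.35

Speed ratio: V_B/V_A = (z_B/z_A)^α = (158.0/84.7)^0.16 = (1.8654)^0.16 = 1.10490
Power-density ratio: P_B/P_A = (V_B/V_A)³ = (1.10490)³ = 1.34887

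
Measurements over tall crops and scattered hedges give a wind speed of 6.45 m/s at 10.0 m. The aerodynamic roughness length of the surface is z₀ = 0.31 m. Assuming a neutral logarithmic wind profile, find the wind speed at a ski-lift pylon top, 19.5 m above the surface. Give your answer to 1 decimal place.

7.7 m/s

Log law: V(z) ∝ ln(z/z₀), so V₂/V₁ = ln(z₂/z₀) / ln(z₁/z₀).
ln(19.5/0.31) = 4.1416, ln(10.0/0.31) = 3.4738
V₂ = 6.45 × 4.1416/3.4738 = 6.45 × 1.1922 = 7.6900 m/s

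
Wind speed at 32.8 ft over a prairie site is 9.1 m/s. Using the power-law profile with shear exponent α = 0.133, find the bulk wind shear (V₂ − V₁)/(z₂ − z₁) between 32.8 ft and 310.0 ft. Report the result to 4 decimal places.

0.0114 m/s/ft

Power law: V₂ = V₁ · (z₂/z₁)^α = 9.1 × (9.4512)^0.133 = 12.2682 m/s
ΔV/Δz = (12.2682 − 9.1)/(310.0 − 32.8) = 3.1682/277.2000 = 0.01143 m/s/ft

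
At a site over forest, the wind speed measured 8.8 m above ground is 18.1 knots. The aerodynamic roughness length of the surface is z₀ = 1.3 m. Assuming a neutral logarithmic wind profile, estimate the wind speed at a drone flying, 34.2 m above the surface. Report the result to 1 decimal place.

Log law: V(z) ∝ ln(z/z₀), so V₂/V₁ = ln(z₂/z₀) / ln(z₁/z₀).
ln(34.2/1.3) = 3.2699, ln(8.8/1.3) = 1.9124
V₂ = 18.1 × 3.2699/1.9124 = 18.1 × 1.7098 = 30.9480 knots

30.9 knots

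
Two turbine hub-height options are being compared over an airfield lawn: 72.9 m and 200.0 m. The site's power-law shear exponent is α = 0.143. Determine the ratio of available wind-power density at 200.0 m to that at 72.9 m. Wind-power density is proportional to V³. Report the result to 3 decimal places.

1.542

Speed ratio: V_B/V_A = (z_B/z_A)^α = (200.0/72.9)^0.143 = (2.7435)^0.143 = 1.15525
Power-density ratio: P_B/P_A = (V_B/V_A)³ = (1.15525)³ = 1.54181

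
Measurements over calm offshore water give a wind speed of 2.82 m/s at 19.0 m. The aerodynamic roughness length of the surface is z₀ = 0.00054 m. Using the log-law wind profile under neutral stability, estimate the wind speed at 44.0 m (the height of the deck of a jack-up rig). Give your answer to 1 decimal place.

Log law: V(z) ∝ ln(z/z₀), so V₂/V₁ = ln(z₂/z₀) / ln(z₁/z₀).
ln(44.0/0.00054) = 11.3081, ln(19.0/0.00054) = 10.4684
V₂ = 2.82 × 11.3081/10.4684 = 2.82 × 1.0802 = 3.0462 m/s

3.0 m/s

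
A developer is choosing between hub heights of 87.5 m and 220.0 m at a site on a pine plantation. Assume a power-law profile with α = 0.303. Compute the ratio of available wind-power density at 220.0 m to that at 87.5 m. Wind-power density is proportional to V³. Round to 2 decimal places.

Speed ratio: V_B/V_A = (z_B/z_A)^α = (220.0/87.5)^0.303 = (2.5143)^0.303 = 1.32229
Power-density ratio: P_B/P_A = (V_B/V_A)³ = (1.32229)³ = 2.31194

2.31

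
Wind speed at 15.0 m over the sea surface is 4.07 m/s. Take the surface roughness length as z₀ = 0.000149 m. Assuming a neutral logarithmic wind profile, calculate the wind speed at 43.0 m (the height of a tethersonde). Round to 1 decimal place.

4.4 m/s

Log law: V(z) ∝ ln(z/z₀), so V₂/V₁ = ln(z₂/z₀) / ln(z₁/z₀).
ln(43.0/0.000149) = 12.5728, ln(15.0/0.000149) = 11.5196
V₂ = 4.07 × 12.5728/11.5196 = 4.07 × 1.0914 = 4.4421 m/s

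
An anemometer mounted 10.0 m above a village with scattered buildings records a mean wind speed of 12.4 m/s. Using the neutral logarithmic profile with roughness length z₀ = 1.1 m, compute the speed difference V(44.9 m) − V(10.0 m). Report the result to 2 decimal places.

8.44 m/s

Log law: V₂ = V₁ · ln(z₂/z₀)/ln(z₁/z₀) = 12.4 × 3.7091/2.2073 = 20.8371 m/s
ΔV = 20.8371 − 12.4 = 8.4371 m/s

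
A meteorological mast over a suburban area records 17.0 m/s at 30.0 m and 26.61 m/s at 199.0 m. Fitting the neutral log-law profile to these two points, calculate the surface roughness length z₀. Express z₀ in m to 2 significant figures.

z₀ ≈ 1.1 m

Log law: V(z) ∝ ln(z/z₀). With r = V₁/V₂ = 17.0/26.61 = 0.63886,
r · ln(z₂/z₀) = ln(z₁/z₀) ⇒ ln z₀ = (ln z₁ − r·ln z₂)/(1 − r)
ln z₀ = (3.40120 − 0.63886×5.29330) / 0.36114 = 0.0541
z₀ = exp(0.0541) = 1.056 m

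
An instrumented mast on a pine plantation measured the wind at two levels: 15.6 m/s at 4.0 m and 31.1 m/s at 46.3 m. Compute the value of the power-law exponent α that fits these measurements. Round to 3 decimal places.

α ≈ 0.282

Power law: V₂/V₁ = (z₂/z₁)^α ⇒ α = ln(V₂/V₁) / ln(z₂/z₁)
α = ln(31.1/15.6) / ln(46.3/4.0) = ln(1.9936) / ln(11.5750)
  = 0.68994 / 2.44885 = 0.28174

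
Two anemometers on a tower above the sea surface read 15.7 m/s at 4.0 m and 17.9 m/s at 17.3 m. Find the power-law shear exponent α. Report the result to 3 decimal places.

α ≈ 0.090

Power law: V₂/V₁ = (z₂/z₁)^α ⇒ α = ln(V₂/V₁) / ln(z₂/z₁)
α = ln(17.9/15.7) / ln(17.3/4.0) = ln(1.1401) / ln(4.3250)
  = 0.13114 / 1.46441 = 0.08955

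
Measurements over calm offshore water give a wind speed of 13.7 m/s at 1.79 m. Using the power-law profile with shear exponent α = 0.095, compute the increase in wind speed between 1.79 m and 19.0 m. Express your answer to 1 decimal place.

Power law: V₂ = V₁ · (z₂/z₁)^α = 13.7 × (10.6145)^0.095 = 17.1467 m/s
ΔV = 17.1467 − 13.7 = 3.4467 m/s

3.4 m/s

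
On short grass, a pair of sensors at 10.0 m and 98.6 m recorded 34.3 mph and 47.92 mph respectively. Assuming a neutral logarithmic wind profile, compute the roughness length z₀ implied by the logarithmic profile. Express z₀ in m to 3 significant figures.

Log law: V(z) ∝ ln(z/z₀). With r = V₁/V₂ = 34.3/47.92 = 0.71578,
r · ln(z₂/z₀) = ln(z₁/z₀) ⇒ ln z₀ = (ln z₁ − r·ln z₂)/(1 − r)
ln z₀ = (2.30259 − 0.71578×4.59107) / 0.28422 = -3.4606
z₀ = exp(-3.4606) = 0.03141 m

z₀ ≈ 0.0314 m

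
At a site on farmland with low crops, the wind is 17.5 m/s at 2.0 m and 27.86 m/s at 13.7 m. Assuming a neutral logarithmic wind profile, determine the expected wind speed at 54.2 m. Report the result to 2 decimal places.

35.26 m/s

Log law: V ∝ ln(z/z₀). From the pair, with r = V₁/V₂ = 0.62814,
ln z₀ = (ln z₁ − r·ln z₂)/(1 − r) = (0.6931 − 0.62814×2.6174)/0.37186 = -2.5573 → z₀ = 0.07752 m
V₃ = V₁ · ln(z₃/z₀)/ln(z₁/z₀) = 17.5 × 6.5500/3.2504 = 35.2644 m/s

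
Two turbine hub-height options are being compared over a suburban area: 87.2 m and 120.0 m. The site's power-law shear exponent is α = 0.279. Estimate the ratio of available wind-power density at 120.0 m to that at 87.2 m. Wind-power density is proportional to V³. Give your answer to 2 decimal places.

1.31

Speed ratio: V_B/V_A = (z_B/z_A)^α = (120.0/87.2)^0.279 = (1.3761)^0.279 = 1.09317
Power-density ratio: P_B/P_A = (V_B/V_A)³ = (1.09317)³ = 1.30636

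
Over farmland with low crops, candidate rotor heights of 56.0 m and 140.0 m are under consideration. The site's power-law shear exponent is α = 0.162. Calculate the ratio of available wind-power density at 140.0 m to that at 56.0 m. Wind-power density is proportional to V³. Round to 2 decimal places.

Speed ratio: V_B/V_A = (z_B/z_A)^α = (140.0/56.0)^0.162 = (2.5000)^0.162 = 1.16002
Power-density ratio: P_B/P_A = (V_B/V_A)³ = (1.16002)³ = 1.56099

1.56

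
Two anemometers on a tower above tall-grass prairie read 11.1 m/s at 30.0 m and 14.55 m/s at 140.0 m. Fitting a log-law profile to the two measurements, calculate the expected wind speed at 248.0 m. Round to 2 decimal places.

15.83 m/s

Log law: V ∝ ln(z/z₀). From the pair, with r = V₁/V₂ = 0.76289,
ln z₀ = (ln z₁ − r·ln z₂)/(1 − r) = (3.4012 − 0.76289×4.9416)/0.23711 = -1.5550 → z₀ = 0.2112 m
V₃ = V₁ · ln(z₃/z₀)/ln(z₁/z₀) = 11.1 × 7.0684/4.9562 = 15.8306 m/s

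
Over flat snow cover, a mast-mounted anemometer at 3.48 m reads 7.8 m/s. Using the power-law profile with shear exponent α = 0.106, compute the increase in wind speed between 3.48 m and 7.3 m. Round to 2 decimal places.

0.64 m/s

Power law: V₂ = V₁ · (z₂/z₁)^α = 7.8 × (2.0977)^0.106 = 8.4372 m/s
ΔV = 8.4372 − 7.8 = 0.6372 m/s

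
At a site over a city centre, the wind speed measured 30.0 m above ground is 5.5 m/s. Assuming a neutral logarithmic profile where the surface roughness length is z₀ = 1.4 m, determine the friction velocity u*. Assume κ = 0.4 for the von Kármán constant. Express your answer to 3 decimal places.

u* ≈ 0.718 m/s

Log law: V(z) = (u*/κ) · ln(z/z₀) ⇒ u* = κ · V / ln(z/z₀)
u* = 0.4 × 5.5 / ln(30.0/1.4) = 0.4 × 5.5 / 3.0647
   = 2.2000 / 3.0647 = 0.7178 m/s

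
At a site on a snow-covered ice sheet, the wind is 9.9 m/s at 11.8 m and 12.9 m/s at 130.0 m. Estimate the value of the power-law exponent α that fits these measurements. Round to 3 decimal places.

Power law: V₂/V₁ = (z₂/z₁)^α ⇒ α = ln(V₂/V₁) / ln(z₂/z₁)
α = ln(12.9/9.9) / ln(130.0/11.8) = ln(1.3030) / ln(11.0169)
  = 0.26469 / 2.39943 = 0.11031

α ≈ 0.110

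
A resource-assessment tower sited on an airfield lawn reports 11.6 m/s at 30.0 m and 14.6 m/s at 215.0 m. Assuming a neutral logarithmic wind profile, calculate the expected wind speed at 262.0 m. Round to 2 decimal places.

14.90 m/s

Log law: V ∝ ln(z/z₀). From the pair, with r = V₁/V₂ = 0.79452,
ln z₀ = (ln z₁ − r·ln z₂)/(1 − r) = (3.4012 − 0.79452×5.3706)/0.20548 = -4.2140 → z₀ = 0.01479 m
V₃ = V₁ · ln(z₃/z₀)/ln(z₁/z₀) = 11.6 × 9.7823/7.6152 = 14.9012 m/s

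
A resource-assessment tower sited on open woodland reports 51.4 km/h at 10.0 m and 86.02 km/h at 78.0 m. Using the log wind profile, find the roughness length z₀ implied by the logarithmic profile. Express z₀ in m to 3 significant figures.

z₀ ≈ 0.474 m

Log law: V(z) ∝ ln(z/z₀). With r = V₁/V₂ = 51.4/86.02 = 0.59754,
r · ln(z₂/z₀) = ln(z₁/z₀) ⇒ ln z₀ = (ln z₁ − r·ln z₂)/(1 − r)
ln z₀ = (2.30259 − 0.59754×4.35671) / 0.40246 = -0.7472
z₀ = exp(-0.7472) = 0.4737 m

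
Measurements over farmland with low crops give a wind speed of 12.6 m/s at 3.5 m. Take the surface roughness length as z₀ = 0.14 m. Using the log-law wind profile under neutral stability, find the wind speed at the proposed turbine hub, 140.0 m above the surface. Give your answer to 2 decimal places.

27.04 m/s

Log law: V(z) ∝ ln(z/z₀), so V₂/V₁ = ln(z₂/z₀) / ln(z₁/z₀).
ln(140.0/0.14) = 6.9078, ln(3.5/0.14) = 3.2189
V₂ = 12.6 × 6.9078/3.2189 = 12.6 × 2.1460 = 27.0398 m/s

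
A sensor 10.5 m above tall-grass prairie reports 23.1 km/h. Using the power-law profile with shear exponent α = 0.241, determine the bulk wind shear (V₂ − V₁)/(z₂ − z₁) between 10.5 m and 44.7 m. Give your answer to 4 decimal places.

Power law: V₂ = V₁ · (z₂/z₁)^α = 23.1 × (4.2571)^0.241 = 32.7514 km/h
ΔV/Δz = (32.7514 − 23.1)/(44.7 − 10.5) = 9.6514/34.2000 = 0.28220 km/h/m

0.2822 km/h/m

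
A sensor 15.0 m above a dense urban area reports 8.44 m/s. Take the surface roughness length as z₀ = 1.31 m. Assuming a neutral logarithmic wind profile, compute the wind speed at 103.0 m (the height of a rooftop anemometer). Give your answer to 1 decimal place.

Log law: V(z) ∝ ln(z/z₀), so V₂/V₁ = ln(z₂/z₀) / ln(z₁/z₀).
ln(103.0/1.31) = 4.3647, ln(15.0/1.31) = 2.4380
V₂ = 8.44 × 4.3647/2.4380 = 8.44 × 1.7903 = 15.1098 m/s

15.1 m/s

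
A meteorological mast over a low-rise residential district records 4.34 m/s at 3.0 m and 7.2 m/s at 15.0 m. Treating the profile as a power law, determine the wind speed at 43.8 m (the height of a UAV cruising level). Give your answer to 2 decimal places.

10.09 m/s

First find α: α = ln(V₂/V₁)/ln(z₂/z₁) = ln(7.2/4.34)/ln(15.0/3.0) = 0.50621/1.60944 = 0.3145
Extrapolate from 15.0 m to 43.8 m: V₃ = 7.2 × (43.8/15.0)^0.3145 = 7.2 × 1.4008 = 10.0857 m/s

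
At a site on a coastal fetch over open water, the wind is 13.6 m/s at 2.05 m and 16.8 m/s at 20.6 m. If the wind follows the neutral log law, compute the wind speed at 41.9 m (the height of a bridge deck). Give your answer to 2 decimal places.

Log law: V ∝ ln(z/z₀). From the pair, with r = V₁/V₂ = 0.80952,
ln z₀ = (ln z₁ − r·ln z₂)/(1 − r) = (0.7178 − 0.80952×3.0253)/0.19048 = -9.0888 → z₀ = 0.0001129 m
V₃ = V₁ · ln(z₃/z₀)/ln(z₁/z₀) = 13.6 × 12.8241/9.8067 = 17.7846 m/s

17.78 m/s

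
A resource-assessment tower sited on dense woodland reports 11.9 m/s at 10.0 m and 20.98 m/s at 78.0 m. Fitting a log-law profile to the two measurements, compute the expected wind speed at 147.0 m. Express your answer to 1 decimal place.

23.8 m/s

Log law: V ∝ ln(z/z₀). From the pair, with r = V₁/V₂ = 0.56721,
ln z₀ = (ln z₁ − r·ln z₂)/(1 − r) = (2.3026 − 0.56721×4.3567)/0.43279 = -0.3895 → z₀ = 0.6774 m
V₃ = V₁ · ln(z₃/z₀)/ln(z₁/z₀) = 11.9 × 5.3799/2.6921 = 23.7813 m/s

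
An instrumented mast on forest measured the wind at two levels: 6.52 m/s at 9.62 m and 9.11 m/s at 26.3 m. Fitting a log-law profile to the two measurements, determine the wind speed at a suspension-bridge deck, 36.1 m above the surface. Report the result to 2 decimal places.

9.93 m/s

Log law: V ∝ ln(z/z₀). From the pair, with r = V₁/V₂ = 0.71570,
ln z₀ = (ln z₁ − r·ln z₂)/(1 − r) = (2.2638 − 0.71570×3.2696)/0.28430 = -0.2679 → z₀ = 0.7650 m
V₃ = V₁ · ln(z₃/z₀)/ln(z₁/z₀) = 6.52 × 3.8542/2.5318 = 9.9256 m/s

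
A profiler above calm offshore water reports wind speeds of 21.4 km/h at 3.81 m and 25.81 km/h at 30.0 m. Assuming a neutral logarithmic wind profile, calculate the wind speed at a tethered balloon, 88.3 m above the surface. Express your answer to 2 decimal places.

28.12 km/h

Log law: V ∝ ln(z/z₀). From the pair, with r = V₁/V₂ = 0.82914,
ln z₀ = (ln z₁ − r·ln z₂)/(1 − r) = (1.3376 − 0.82914×3.4012)/0.17086 = -8.6761 → z₀ = 0.0001706 m
V₃ = V₁ · ln(z₃/z₀)/ln(z₁/z₀) = 21.4 × 13.1568/10.0137 = 28.1171 km/h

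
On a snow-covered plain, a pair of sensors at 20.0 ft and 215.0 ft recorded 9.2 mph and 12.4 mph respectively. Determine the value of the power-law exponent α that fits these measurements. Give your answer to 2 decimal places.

α ≈ 0.13

Power law: V₂/V₁ = (z₂/z₁)^α ⇒ α = ln(V₂/V₁) / ln(z₂/z₁)
α = ln(12.4/9.2) / ln(215.0/20.0) = ln(1.3478) / ln(10.7500)
  = 0.29849 / 2.37491 = 0.12569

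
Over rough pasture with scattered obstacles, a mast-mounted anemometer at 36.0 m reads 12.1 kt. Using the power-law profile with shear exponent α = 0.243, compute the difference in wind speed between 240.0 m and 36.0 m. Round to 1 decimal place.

7.1 kt

Power law: V₂ = V₁ · (z₂/z₁)^α = 12.1 × (6.6667)^0.243 = 19.1865 kt
ΔV = 19.1865 − 12.1 = 7.0865 kt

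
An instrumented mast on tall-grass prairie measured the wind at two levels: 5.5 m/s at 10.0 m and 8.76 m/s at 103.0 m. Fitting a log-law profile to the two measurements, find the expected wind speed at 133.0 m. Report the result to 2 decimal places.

Log law: V ∝ ln(z/z₀). From the pair, with r = V₁/V₂ = 0.62785,
ln z₀ = (ln z₁ − r·ln z₂)/(1 − r) = (2.3026 − 0.62785×4.6347)/0.37215 = -1.6320 → z₀ = 0.1955 m
V₃ = V₁ · ln(z₃/z₀)/ln(z₁/z₀) = 5.5 × 6.5224/3.9346 = 9.1173 m/s

9.12 m/s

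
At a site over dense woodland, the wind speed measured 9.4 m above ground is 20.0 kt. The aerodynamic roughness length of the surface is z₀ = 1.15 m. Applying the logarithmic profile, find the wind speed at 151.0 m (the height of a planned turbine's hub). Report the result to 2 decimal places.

46.43 kt

Log law: V(z) ∝ ln(z/z₀), so V₂/V₁ = ln(z₂/z₀) / ln(z₁/z₀).
ln(151.0/1.15) = 4.8775, ln(9.4/1.15) = 2.1009
V₂ = 20.0 × 4.8775/2.1009 = 20.0 × 2.3216 = 46.4316 kt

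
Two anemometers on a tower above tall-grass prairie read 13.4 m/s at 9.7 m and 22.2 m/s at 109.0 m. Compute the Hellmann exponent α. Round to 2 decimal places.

Power law: V₂/V₁ = (z₂/z₁)^α ⇒ α = ln(V₂/V₁) / ln(z₂/z₁)
α = ln(22.2/13.4) / ln(109.0/9.7) = ln(1.6567) / ln(11.2371)
  = 0.50484 / 2.41922 = 0.20868

α ≈ 0.21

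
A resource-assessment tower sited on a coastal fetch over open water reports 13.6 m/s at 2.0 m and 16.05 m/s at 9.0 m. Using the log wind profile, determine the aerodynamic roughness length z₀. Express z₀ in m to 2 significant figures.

Log law: V(z) ∝ ln(z/z₀). With r = V₁/V₂ = 13.6/16.05 = 0.84735,
r · ln(z₂/z₀) = ln(z₁/z₀) ⇒ ln z₀ = (ln z₁ − r·ln z₂)/(1 − r)
ln z₀ = (0.69315 − 0.84735×2.19722) / 0.15265 = -7.6560
z₀ = exp(-7.6560) = 0.0004732 m

z₀ ≈ 0.00047 m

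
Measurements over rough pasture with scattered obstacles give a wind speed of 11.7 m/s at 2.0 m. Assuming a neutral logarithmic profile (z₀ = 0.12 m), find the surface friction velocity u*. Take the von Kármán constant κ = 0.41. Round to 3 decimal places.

u* ≈ 1.705 m/s

Log law: V(z) = (u*/κ) · ln(z/z₀) ⇒ u* = κ · V / ln(z/z₀)
u* = 0.41 × 11.7 / ln(2.0/0.12) = 0.41 × 11.7 / 2.8134
   = 4.7970 / 2.8134 = 1.7050 m/s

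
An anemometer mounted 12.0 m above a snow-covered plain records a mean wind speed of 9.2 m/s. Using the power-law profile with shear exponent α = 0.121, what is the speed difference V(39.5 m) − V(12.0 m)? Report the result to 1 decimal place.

Power law: V₂ = V₁ · (z₂/z₁)^α = 9.2 × (3.2917)^0.121 = 10.6266 m/s
ΔV = 10.6266 − 9.2 = 1.4266 m/s

1.4 m/s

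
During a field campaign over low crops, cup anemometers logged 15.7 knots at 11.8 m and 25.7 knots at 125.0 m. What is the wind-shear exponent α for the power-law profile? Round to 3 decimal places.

Power law: V₂/V₁ = (z₂/z₁)^α ⇒ α = ln(V₂/V₁) / ln(z₂/z₁)
α = ln(25.7/15.7) / ln(125.0/11.8) = ln(1.6369) / ln(10.5932)
  = 0.49283 / 2.36021 = 0.20881

α ≈ 0.209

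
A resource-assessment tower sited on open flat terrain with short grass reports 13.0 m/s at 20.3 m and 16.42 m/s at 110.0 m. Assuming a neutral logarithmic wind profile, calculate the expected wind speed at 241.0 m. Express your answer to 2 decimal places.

18.01 m/s

Log law: V ∝ ln(z/z₀). From the pair, with r = V₁/V₂ = 0.79172,
ln z₀ = (ln z₁ − r·ln z₂)/(1 − r) = (3.0106 − 0.79172×4.7005)/0.20828 = -3.4128 → z₀ = 0.03295 m
V₃ = V₁ · ln(z₃/z₀)/ln(z₁/z₀) = 13.0 × 8.8976/6.4234 = 18.0073 m/s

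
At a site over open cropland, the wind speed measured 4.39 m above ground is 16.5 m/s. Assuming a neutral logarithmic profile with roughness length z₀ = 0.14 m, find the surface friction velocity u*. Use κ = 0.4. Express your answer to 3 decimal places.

Log law: V(z) = (u*/κ) · ln(z/z₀) ⇒ u* = κ · V / ln(z/z₀)
u* = 0.4 × 16.5 / ln(4.39/0.14) = 0.4 × 16.5 / 3.4454
   = 6.6000 / 3.4454 = 1.9156 m/s

u* ≈ 1.916 m/s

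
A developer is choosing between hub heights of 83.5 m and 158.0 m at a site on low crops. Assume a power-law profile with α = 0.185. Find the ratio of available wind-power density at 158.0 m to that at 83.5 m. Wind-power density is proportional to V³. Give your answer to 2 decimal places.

Speed ratio: V_B/V_A = (z_B/z_A)^α = (158.0/83.5)^0.185 = (1.8922)^0.185 = 1.12523
Power-density ratio: P_B/P_A = (V_B/V_A)³ = (1.12523)³ = 1.42468

1.42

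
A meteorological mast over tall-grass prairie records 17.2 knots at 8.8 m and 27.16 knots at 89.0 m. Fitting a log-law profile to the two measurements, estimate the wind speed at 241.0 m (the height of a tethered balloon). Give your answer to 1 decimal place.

Log law: V ∝ ln(z/z₀). From the pair, with r = V₁/V₂ = 0.63328,
ln z₀ = (ln z₁ − r·ln z₂)/(1 − r) = (2.1748 − 0.63328×4.4886)/0.36672 = -1.8211 → z₀ = 0.1618 m
V₃ = V₁ · ln(z₃/z₀)/ln(z₁/z₀) = 17.2 × 7.3059/3.9959 = 31.4479 knots

31.4 knots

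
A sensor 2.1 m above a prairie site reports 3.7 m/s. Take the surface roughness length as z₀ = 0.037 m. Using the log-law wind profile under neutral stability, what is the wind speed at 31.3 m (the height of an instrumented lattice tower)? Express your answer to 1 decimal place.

6.2 m/s

Log law: V(z) ∝ ln(z/z₀), so V₂/V₁ = ln(z₂/z₀) / ln(z₁/z₀).
ln(31.3/0.037) = 6.7405, ln(2.1/0.037) = 4.0388
V₂ = 3.7 × 6.7405/4.0388 = 3.7 × 1.6689 = 6.1751 m/s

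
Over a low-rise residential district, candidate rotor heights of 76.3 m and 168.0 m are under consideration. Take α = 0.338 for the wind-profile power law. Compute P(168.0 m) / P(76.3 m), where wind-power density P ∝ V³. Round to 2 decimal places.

2.23

Speed ratio: V_B/V_A = (z_B/z_A)^α = (168.0/76.3)^0.338 = (2.2018)^0.338 = 1.30575
Power-density ratio: P_B/P_A = (V_B/V_A)³ = (1.30575)³ = 2.22630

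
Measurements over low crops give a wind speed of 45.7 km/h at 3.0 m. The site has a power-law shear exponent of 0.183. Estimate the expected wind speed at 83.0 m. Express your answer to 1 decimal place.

Power-law profile: V₂ = V₁ · (z₂/z₁)^α
V₂ = 45.7 × (83.0/3.0)^0.183 = 45.7 × (27.6667)^0.183
    = 45.7 × 1.8360 = 83.9062 km/h

83.9 km/h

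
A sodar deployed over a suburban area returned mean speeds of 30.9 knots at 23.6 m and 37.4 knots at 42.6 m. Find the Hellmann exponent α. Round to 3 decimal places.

α ≈ 0.323

Power law: V₂/V₁ = (z₂/z₁)^α ⇒ α = ln(V₂/V₁) / ln(z₂/z₁)
α = ln(37.4/30.9) / ln(42.6/23.6) = ln(1.2104) / ln(1.8051)
  = 0.19091 / 0.59061 = 0.32325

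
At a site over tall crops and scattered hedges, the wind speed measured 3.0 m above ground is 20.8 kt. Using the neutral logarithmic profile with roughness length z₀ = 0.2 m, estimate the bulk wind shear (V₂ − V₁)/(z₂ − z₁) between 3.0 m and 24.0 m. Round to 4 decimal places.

0.7606 kt/m

Log law: V₂ = V₁ · ln(z₂/z₀)/ln(z₁/z₀) = 20.8 × 4.7875/2.7081 = 36.7718 kt
ΔV/Δz = (36.7718 − 20.8)/(24.0 − 3.0) = 15.9718/21.0000 = 0.76056 kt/m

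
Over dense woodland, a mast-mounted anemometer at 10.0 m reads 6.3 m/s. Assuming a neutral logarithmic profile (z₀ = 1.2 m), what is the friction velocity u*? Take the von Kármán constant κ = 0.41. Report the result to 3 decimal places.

u* ≈ 1.218 m/s

Log law: V(z) = (u*/κ) · ln(z/z₀) ⇒ u* = κ · V / ln(z/z₀)
u* = 0.41 × 6.3 / ln(10.0/1.2) = 0.41 × 6.3 / 2.1203
   = 2.5830 / 2.1203 = 1.2182 m/s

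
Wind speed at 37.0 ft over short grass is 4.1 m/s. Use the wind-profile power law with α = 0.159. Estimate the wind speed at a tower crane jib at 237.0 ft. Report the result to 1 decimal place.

5.5 m/s

Power-law profile: V₂ = V₁ · (z₂/z₁)^α
V₂ = 4.1 × (237.0/37.0)^0.159 = 4.1 × (6.4054)^0.159
    = 4.1 × 1.3435 = 5.5084 m/s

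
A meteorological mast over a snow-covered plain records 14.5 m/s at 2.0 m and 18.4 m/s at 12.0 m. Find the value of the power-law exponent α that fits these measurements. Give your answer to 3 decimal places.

Power law: V₂/V₁ = (z₂/z₁)^α ⇒ α = ln(V₂/V₁) / ln(z₂/z₁)
α = ln(18.4/14.5) / ln(12.0/2.0) = ln(1.2690) / ln(6.0000)
  = 0.23820 / 1.79176 = 0.13294

α ≈ 0.133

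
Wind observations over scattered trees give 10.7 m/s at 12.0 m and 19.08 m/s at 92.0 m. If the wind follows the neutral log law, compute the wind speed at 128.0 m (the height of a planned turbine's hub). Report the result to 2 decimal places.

Log law: V ∝ ln(z/z₀). From the pair, with r = V₁/V₂ = 0.56080,
ln z₀ = (ln z₁ − r·ln z₂)/(1 − r) = (2.4849 − 0.56080×4.5218)/0.43920 = -0.1159 → z₀ = 0.8906 m
V₃ = V₁ · ln(z₃/z₀)/ln(z₁/z₀) = 10.7 × 4.9679/2.6008 = 20.4387 m/s

20.44 m/s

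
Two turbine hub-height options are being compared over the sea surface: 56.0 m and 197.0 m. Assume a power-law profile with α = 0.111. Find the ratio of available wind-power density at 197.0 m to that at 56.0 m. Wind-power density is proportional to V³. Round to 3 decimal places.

1.520

Speed ratio: V_B/V_A = (z_B/z_A)^α = (197.0/56.0)^0.111 = (3.5179)^0.111 = 1.14984
Power-density ratio: P_B/P_A = (V_B/V_A)³ = (1.14984)³ = 1.52023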